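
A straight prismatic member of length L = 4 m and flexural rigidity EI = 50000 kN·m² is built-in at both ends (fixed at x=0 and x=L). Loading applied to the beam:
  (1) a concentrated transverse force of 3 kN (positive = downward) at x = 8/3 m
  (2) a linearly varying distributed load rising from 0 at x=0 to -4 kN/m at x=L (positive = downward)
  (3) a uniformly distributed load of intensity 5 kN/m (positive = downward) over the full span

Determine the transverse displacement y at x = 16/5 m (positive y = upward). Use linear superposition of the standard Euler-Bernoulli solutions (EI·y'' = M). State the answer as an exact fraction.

Load 1 — point force P=3 kN at a=8/3 m (b=L-a=4/3):
  y_1 = -Pa²(L-x)²(3bL-(3b+a)(L-x))/(6L³EI)  [x>a] = -3·(8/3)²·(4-(16/5))²·(3·(4/3)·4-(3·(4/3)+(8/3))·(4-(16/5)))/(6·4³·50000) = -16/2109375 m
Load 2 — triangular load w₀=-4 kN/m (0→w₀ over full span):
  y_2 = -w₀x²(L-x)²(x+2L)/(120LEI) = -(-4)·(16/5)²·(4-(16/5))²·((16/5)+2·4)/(120·4·50000) = 1792/146484375 m
Load 3 — uniform load w=5 kN/m over full span:
  y_3 = -wx²(L-x)²/(24EI) = -5·(16/5)²·(4-(16/5))²/(24·50000) = -32/1171875 m
Superposition: y = Σ y_i = -29872/1318359375 m ≈ -0.000023 m

y(16/5) = -29872/1318359375 m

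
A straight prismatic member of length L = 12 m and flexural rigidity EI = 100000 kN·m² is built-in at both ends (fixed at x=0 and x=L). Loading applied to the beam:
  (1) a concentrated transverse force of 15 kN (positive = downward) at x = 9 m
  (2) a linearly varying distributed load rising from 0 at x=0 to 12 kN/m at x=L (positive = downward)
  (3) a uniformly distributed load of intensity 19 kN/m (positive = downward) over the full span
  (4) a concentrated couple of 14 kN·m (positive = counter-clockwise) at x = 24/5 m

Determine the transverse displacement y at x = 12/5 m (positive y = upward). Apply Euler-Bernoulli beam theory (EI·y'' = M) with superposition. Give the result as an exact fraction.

y(12/5) = -17403201/3125000000 m

Load 1 — point force P=15 kN at a=9 m (b=L-a=3):
  y_1 = -Pb²x²(3aL-(3a+b)x)/(6L³EI)  [x≤a] = -15·3²·(12/5)²·(3·9·12-(3·9+3)·(12/5))/(6·12³·100000) = -189/1000000 m
Load 2 — triangular load w₀=12 kN/m (0→w₀ over full span):
  y_2 = -w₀x²(L-x)²(x+2L)/(120LEI) = -12·(12/5)²·(12-(12/5))²·((12/5)+2·12)/(120·12·100000) = -57024/48828125 m
Load 3 — uniform load w=19 kN/m over full span:
  y_3 = -wx²(L-x)²/(24EI) = -19·(12/5)²·(12-(12/5))²/(24·100000) = -8208/1953125 m
Load 4 — applied couple M₀=14 kN·m at a=24/5 m (b=L-a=36/5):
  y_4 = (R_Ax³/6 - M_Ax²/2)/EI  [x≤a] with R_A=42/25, M_A=42/25 = ((42/25)·(12/5)³/6 - (42/25)·(12/5)²/2)/100000 = -189/19531250 m
Superposition: y = Σ y_i = -17403201/3125000000 m ≈ -0.005569 m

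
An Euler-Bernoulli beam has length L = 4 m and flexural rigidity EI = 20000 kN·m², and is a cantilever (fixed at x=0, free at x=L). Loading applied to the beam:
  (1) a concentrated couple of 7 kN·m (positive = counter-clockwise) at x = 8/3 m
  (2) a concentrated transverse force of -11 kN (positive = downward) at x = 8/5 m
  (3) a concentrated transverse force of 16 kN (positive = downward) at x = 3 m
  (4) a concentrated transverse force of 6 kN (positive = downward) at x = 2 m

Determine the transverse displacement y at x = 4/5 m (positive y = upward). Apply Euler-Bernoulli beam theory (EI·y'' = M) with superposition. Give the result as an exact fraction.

y(4/5) = -487/937500 m

Load 1 — applied couple M₀=7 kN·m at a=8/3 m (b=L-a=4/3):
  y_1 = M₀x²/(2EI)  [x≤a] = 7·(4/5)²/(2·20000) = 7/62500 m
Load 2 — point force P=-11 kN at a=8/5 m (b=L-a=12/5):
  y_2 = -Px²(3a-x)/(6EI)  [x≤a] = -(-11)·(4/5)²·(3·(8/5)-(4/5))/(6·20000) = 11/46875 m
Load 3 — point force P=16 kN at a=3 m (b=L-a=1):
  y_3 = -Px²(3a-x)/(6EI)  [x≤a] = -16·(4/5)²·(3·3-(4/5))/(6·20000) = -164/234375 m
Load 4 — point force P=6 kN at a=2 m (b=L-a=2):
  y_4 = -Px²(3a-x)/(6EI)  [x≤a] = -6·(4/5)²·(3·2-(4/5))/(6·20000) = -13/78125 m
Superposition: y = Σ y_i = -487/937500 m ≈ -0.000519 m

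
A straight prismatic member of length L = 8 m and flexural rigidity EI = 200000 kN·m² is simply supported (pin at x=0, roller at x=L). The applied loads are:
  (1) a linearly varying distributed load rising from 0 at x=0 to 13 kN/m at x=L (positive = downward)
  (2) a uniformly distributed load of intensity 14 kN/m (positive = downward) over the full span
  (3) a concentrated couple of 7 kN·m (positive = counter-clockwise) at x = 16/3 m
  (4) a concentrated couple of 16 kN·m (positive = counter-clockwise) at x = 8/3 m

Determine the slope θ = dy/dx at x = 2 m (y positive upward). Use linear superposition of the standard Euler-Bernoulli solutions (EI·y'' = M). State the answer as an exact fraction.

θ(2) = -2209/1500000 rad

Load 1 — triangular load w₀=13 kN/m (0→w₀ over full span):
  θ_1 = -w₀(7L⁴-30L²x²+15x⁴)/(360LEI) = -13·(7·8⁴-30·8²·2²+15·2⁴)/(360·8·200000) = -17251/36000000 rad
Load 2 — uniform load w=14 kN/m over full span:
  θ_2 = -w(L³-6Lx²+4x³)/(24EI) = -14·(8³-6·8·2²+4·2³)/(24·200000) = -77/75000 rad
Load 3 — applied couple M₀=7 kN·m at a=16/3 m (b=L-a=8/3):
  θ_3 = (M₀x²/(2L)+C₁)/EI  [x≤a] with C₁=M₀(3b²-L²)/(6L)=-56/9 = (7·2²/(2·8)+(-56/9))/200000 = -161/7200000 rad
Load 4 — applied couple M₀=16 kN·m at a=8/3 m (b=L-a=16/3):
  θ_4 = (M₀x²/(2L)+C₁)/EI  [x≤a] with C₁=M₀(3b²-L²)/(6L)=64/9 = (16·2²/(2·8)+(64/9))/200000 = 1/18000 rad
Superposition: θ = Σ θ_i = -2209/1500000 rad ≈ -0.001473 rad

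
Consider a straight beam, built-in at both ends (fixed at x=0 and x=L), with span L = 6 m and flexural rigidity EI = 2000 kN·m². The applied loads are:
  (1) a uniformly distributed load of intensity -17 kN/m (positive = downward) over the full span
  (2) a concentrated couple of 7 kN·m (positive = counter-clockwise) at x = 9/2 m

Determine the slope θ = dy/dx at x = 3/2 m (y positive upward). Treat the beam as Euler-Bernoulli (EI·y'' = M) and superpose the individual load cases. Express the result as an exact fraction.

θ(3/2) = 3441/256000 rad

Load 1 — uniform load w=-17 kN/m over full span:
  θ_1 = -wx(L-x)(L-2x)/(12EI) = -(-17)·(3/2)·(6-(3/2))·(6-2·(3/2))/(12·2000) = 459/32000 rad
Load 2 — applied couple M₀=7 kN·m at a=9/2 m (b=L-a=3/2):
  θ_2 = (R_Ax²/2 - M_Ax)/EI  [x≤a] with R_A=21/16, M_A=35/16 = ((21/16)·(3/2)²/2 - (35/16)·(3/2))/2000 = -231/256000 rad
Superposition: θ = Σ θ_i = 3441/256000 rad ≈ 0.013441 rad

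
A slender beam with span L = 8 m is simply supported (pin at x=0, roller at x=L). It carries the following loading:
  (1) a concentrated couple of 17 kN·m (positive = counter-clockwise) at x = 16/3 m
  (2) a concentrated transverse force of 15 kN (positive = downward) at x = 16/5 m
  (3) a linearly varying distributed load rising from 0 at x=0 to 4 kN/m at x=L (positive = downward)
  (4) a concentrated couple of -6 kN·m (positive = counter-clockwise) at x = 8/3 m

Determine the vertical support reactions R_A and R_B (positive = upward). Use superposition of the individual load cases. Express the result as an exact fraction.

Load 1 — applied couple M₀=17 kN·m at a=16/3 m (b=L-a=8/3):
  R_A = M₀/L = 17/8 kN
  R_B = -M₀/L = -17/8 kN
Load 2 — point force P=15 kN at a=16/5 m (b=L-a=24/5):
  R_A = Pb/L = 15·(24/5)/8 = 9 kN
  R_B = Pa/L = 15·(16/5)/8 = 6 kN
Load 3 — triangular load w₀=4 kN/m (0→w₀ over full span):
  R_A = w₀L/6 = 4·8/6 = 16/3 kN
  R_B = w₀L/3 = 4·8/3 = 32/3 kN
Load 4 — applied couple M₀=-6 kN·m at a=8/3 m (b=L-a=16/3):
  R_A = M₀/L = (-6)/8 = -3/4 kN
  R_B = -M₀/L = -(-6)/8 = 3/4 kN
Superposition: R_A = 377/24 kN, R_B = 367/24 kN

R_A = 377/24 kN, R_B = 367/24 kN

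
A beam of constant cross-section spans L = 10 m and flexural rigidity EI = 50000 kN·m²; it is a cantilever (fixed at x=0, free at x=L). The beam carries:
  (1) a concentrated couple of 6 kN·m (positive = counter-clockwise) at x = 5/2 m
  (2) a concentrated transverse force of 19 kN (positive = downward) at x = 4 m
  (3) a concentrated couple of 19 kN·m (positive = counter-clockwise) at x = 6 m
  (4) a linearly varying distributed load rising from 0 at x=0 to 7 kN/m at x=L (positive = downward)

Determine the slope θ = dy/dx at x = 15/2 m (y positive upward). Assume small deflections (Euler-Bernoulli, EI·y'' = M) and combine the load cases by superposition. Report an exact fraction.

Load 1 — applied couple M₀=6 kN·m at a=5/2 m (b=L-a=15/2):
  θ_1 = M₀a/EI  [x>a] = 6·(5/2)/50000 = 3/10000 rad
Load 2 — point force P=19 kN at a=4 m (b=L-a=6):
  θ_2 = -Pa²/(2EI)  [x>a] = -19·4²/(2·50000) = -19/6250 rad
Load 3 — applied couple M₀=19 kN·m at a=6 m (b=L-a=4):
  θ_3 = M₀a/EI  [x>a] = 19·6/50000 = 57/25000 rad
Load 4 — triangular load w₀=7 kN/m (0→w₀ over full span):
  θ_4 = (w₀Lx²/4-w₀L²x/3-w₀x⁴/(24L))/EI = (7·10·(15/2)²/4-7·10²·(15/2)/3-7·(15/2)⁴/(24·10))/50000 = -1757/102400 rad
Superposition: θ = Σ θ_i = -225513/12800000 rad ≈ -0.017618 rad

θ(15/2) = -225513/12800000 rad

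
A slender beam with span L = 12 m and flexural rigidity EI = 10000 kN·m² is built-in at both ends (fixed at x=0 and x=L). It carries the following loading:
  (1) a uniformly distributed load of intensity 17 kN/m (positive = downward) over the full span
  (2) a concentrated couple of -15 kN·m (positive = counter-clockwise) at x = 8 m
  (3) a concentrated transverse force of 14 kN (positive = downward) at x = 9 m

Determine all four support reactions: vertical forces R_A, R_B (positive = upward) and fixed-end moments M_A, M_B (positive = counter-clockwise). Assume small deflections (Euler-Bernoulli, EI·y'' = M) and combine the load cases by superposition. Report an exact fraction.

Load 1 — uniform load w=17 kN/m over full span:
  R_A = wL/2 = 17·12/2 = 102 kN
  M_A = wL²/12 = 17·12²/12 = 204 kN·m
  R_B = wL/2 = 17·12/2 = 102 kN
  M_B = -wL²/12 = -17·12²/12 = -204 kN·m
Load 2 — applied couple M₀=-15 kN·m at a=8 m (b=L-a=4):
  R_A = 6M₀ab/L³ = 6·(-15)·8·4/12³ = -5/3 kN
  M_A = M₀b(2a-b)/L² = (-15)·4·(2·8-4)/12² = -5 kN·m
  R_B = -6M₀ab/L³ = -6·(-15)·8·4/12³ = 5/3 kN
  M_B = M₀a(2b-a)/L² = (-15)·8·(2·4-8)/12² = 0 kN·m
Load 3 — point force P=14 kN at a=9 m (b=L-a=3):
  R_A = Pb²(3a+b)/L³ = 14·3²·(3·9+3)/12³ = 35/16 kN
  M_A = Pab²/L² = 14·9·3²/12² = 63/8 kN·m
  R_B = Pa²(a+3b)/L³ = 14·9²·(9+3·3)/12³ = 189/16 kN
  M_B = -Pa²b/L² = -14·9²·3/12² = -189/8 kN·m
Superposition: R_A = 4921/48 kN, M_A = 1655/8 kN·m, R_B = 5543/48 kN, M_B = -1821/8 kN·m

R_A = 4921/48 kN, M_A = 1655/8 kN·m, R_B = 5543/48 kN, M_B = -1821/8 kN·m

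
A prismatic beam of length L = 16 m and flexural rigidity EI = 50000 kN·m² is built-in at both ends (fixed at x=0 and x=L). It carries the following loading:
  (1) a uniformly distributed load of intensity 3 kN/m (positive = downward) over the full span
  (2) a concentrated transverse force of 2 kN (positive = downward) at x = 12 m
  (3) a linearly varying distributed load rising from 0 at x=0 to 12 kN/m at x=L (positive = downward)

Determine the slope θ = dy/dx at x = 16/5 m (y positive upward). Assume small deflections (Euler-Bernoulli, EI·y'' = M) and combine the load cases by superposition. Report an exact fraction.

θ(16/5) = -11133/1953125 rad

Load 1 — uniform load w=3 kN/m over full span:
  θ_1 = -wx(L-x)(L-2x)/(12EI) = -3·(16/5)·(16-(16/5))·(16-2·(16/5))/(12·50000) = -768/390625 rad
Load 2 — point force P=2 kN at a=12 m (b=L-a=4):
  θ_2 = -Pb²x(2aL-(3a+b)x)/(2L³EI)  [x≤a] = -2·4²·(16/5)·(2·12·16-(3·12+4)·(16/5))/(2·16³·50000) = -1/15625 rad
Load 3 — triangular load w₀=12 kN/m (0→w₀ over full span):
  θ_3 = -w₀(2x(L-x)(L-2x)(x+2L)+x²(L-x)²)/(120LEI) = -12·(2·(16/5)·(16-(16/5))·(16-2·(16/5))·((16/5)+2·16)+(16/5)²·(16-(16/5))²)/(120·16·50000) = -7168/1953125 rad
Superposition: θ = Σ θ_i = -11133/1953125 rad ≈ -0.005700 rad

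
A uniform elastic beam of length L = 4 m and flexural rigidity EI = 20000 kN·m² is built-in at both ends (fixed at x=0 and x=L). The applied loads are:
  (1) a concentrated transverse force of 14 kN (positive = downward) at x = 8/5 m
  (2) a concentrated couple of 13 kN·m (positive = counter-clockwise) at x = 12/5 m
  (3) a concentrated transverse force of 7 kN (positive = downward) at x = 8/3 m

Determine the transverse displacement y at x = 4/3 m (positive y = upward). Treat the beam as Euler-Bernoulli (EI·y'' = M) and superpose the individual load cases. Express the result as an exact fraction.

y(4/3) = -56038/170859375 m

Load 1 — point force P=14 kN at a=8/5 m (b=L-a=12/5):
  y_1 = -Pb²x²(3aL-(3a+b)x)/(6L³EI)  [x≤a] = -14·(12/5)²·(4/3)²·(3·(8/5)·4-(3·(8/5)+(12/5))·(4/3))/(6·4³·20000) = -14/78125 m
Load 2 — applied couple M₀=13 kN·m at a=12/5 m (b=L-a=8/5):
  y_2 = (R_Ax³/6 - M_Ax²/2)/EI  [x≤a] with R_A=117/25, M_A=104/25 = ((117/25)·(4/3)³/6 - (104/25)·(4/3)²/2)/20000 = -13/140625 m
Load 3 — point force P=7 kN at a=8/3 m (b=L-a=4/3):
  y_3 = -Pb²x²(3aL-(3a+b)x)/(6L³EI)  [x≤a] = -7·(4/3)²·(4/3)²·(3·(8/3)·4-(3·(8/3)+(4/3))·(4/3))/(6·4³·20000) = -77/1366875 m
Superposition: y = Σ y_i = -56038/170859375 m ≈ -0.000328 m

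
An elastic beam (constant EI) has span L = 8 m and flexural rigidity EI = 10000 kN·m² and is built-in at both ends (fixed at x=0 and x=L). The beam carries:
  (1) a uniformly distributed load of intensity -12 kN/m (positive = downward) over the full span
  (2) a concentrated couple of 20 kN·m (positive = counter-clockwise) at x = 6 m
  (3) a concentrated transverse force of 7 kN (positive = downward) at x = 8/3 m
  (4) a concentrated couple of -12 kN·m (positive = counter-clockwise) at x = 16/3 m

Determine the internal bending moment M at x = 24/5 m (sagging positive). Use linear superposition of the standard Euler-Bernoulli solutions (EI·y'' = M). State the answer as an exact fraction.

Load 1 — uniform load w=-12 kN/m over full span:
  M_1 = wLx/2 - wL²/12 - wx²/2 = (-12)·8·(24/5)/2 - (-12)·8²/12 - (-12)·(24/5)²/2 = -704/25 kN·m
Load 2 — applied couple M₀=20 kN·m at a=6 m (b=L-a=2):
  M_2 = R_Ax - M_A  [x≤a] with R_A=45/16, M_A=25/4 = (45/16)·(24/5) - (25/4) = 29/4 kN·m
Load 3 — point force P=7 kN at a=8/3 m (b=L-a=16/3):
  M_3 = Pa²(a+3b)(L-x)/L³ - Pa²b/L²  [x>a] = 7·(8/3)²·((8/3)+3·(16/3))·(8-(24/5))/8³ - 7·(8/3)²·(16/3)/8² = 224/135 kN·m
Load 4 — applied couple M₀=-12 kN·m at a=16/3 m (b=L-a=8/3):
  M_4 = R_Ax - M_A  [x≤a] with R_A=-2, M_A=-4 = (-2)·(24/5) - (-4) = -28/5 kN·m
Superposition: M = Σ M_i = -67097/2700 kN·m ≈ -24.850741 kN·m

M(24/5) = -67097/2700 kN·m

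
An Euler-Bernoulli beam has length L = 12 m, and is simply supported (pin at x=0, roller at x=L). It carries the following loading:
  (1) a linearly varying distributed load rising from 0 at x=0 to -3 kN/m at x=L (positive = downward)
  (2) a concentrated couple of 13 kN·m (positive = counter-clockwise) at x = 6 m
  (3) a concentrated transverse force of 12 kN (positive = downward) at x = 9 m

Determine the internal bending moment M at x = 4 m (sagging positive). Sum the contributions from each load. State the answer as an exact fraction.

Load 1 — triangular load w₀=-3 kN/m (0→w₀ over full span):
  M_1 = w₀Lx/6 - w₀x³/(6L) = (-3)·12·4/6 - (-3)·4³/(6·12) = -64/3 kN·m
Load 2 — applied couple M₀=13 kN·m at a=6 m (b=L-a=6):
  M_2 = M₀x/L  [x≤a] = 13·4/12 = 13/3 kN·m
Load 3 — point force P=12 kN at a=9 m (b=L-a=3):
  M_3 = Pbx/L  [x≤a] = 12·3·4/12 = 12 kN·m
Superposition: M = Σ M_i = -5 kN·m ≈ -5.000000 kN·m

M(4) = -5 kN·m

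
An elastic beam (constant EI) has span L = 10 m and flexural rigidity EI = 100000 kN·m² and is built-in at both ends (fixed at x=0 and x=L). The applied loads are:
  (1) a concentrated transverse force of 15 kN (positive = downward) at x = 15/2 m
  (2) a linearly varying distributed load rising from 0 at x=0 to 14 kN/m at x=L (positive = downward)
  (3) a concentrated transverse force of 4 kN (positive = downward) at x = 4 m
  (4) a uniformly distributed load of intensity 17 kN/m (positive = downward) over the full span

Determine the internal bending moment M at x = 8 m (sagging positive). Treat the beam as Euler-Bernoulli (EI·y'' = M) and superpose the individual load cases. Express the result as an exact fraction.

M(8) = -2421/4000 kN·m

Load 1 — point force P=15 kN at a=15/2 m (b=L-a=5/2):
  M_1 = Pa²(a+3b)(L-x)/L³ - Pa²b/L²  [x>a] = 15·(15/2)²·((15/2)+3·(5/2))·(10-8)/10³ - 15·(15/2)²·(5/2)/10² = 135/32 kN·m
Load 2 — triangular load w₀=14 kN/m (0→w₀ over full span):
  M_2 = 3w₀Lx/20 - w₀L²/30 - w₀x³/(6L) = 3·14·10·8/20 - 14·10²/30 - 14·8³/(6·10) = 28/15 kN·m
Load 3 — point force P=4 kN at a=4 m (b=L-a=6):
  M_3 = Pa²(a+3b)(L-x)/L³ - Pa²b/L²  [x>a] = 4·4²·(4+3·6)·(10-8)/10³ - 4·4²·6/10² = -128/125 kN·m
Load 4 — uniform load w=17 kN/m over full span:
  M_4 = wLx/2 - wL²/12 - wx²/2 = 17·10·8/2 - 17·10²/12 - 17·8²/2 = -17/3 kN·m
Superposition: M = Σ M_i = -2421/4000 kN·m ≈ -0.605250 kN·m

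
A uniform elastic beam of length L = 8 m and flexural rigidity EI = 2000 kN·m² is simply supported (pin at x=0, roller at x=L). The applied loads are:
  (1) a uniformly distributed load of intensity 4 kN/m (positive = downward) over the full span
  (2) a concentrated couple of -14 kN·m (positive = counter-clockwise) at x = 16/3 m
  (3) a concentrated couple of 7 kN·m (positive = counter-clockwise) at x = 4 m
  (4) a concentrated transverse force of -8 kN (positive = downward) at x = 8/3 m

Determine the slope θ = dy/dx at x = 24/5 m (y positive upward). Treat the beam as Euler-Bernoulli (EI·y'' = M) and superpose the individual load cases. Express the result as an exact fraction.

θ(24/5) = 81599/20250000 rad

Load 1 — uniform load w=4 kN/m over full span:
  θ_1 = -w(L³-6Lx²+4x³)/(24EI) = -4·(8³-6·8·(24/5)²+4·(24/5)³)/(24·2000) = 592/46875 rad
Load 2 — applied couple M₀=-14 kN·m at a=16/3 m (b=L-a=8/3):
  θ_2 = (M₀x²/(2L)+C₁)/EI  [x≤a] with C₁=M₀(3b²-L²)/(6L)=112/9 = ((-14)·(24/5)²/(2·8)+(112/9))/2000 = -217/56250 rad
Load 3 — applied couple M₀=7 kN·m at a=4 m (b=L-a=4):
  θ_3 = (M₀x²/(2L)-M₀(x-a)+C₁)/EI  [x>a] with C₁=M₀(3b²-L²)/(6L)=-7/3 = (7·(24/5)²/(2·8)-7·((24/5)-4)+(-7/3))/2000 = 161/150000 rad
Load 4 — point force P=-8 kN at a=8/3 m (b=L-a=16/3):
  θ_4 = -Pa(2L²-6Lx+3x²+a²)/(6LEI)  [x>a] = -(-8)·(8/3)·(2·8²-6·8·(24/5)+3·(24/5)²+(8/3)²)/(6·8·2000) = -1472/253125 rad
Superposition: θ = Σ θ_i = 81599/20250000 rad ≈ 0.004030 rad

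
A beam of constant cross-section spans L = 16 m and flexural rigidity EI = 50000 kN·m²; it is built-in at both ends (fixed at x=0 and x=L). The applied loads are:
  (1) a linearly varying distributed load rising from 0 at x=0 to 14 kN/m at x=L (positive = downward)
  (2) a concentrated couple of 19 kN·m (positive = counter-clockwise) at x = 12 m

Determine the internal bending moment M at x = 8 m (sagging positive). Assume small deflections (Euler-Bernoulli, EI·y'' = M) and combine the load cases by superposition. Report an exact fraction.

M(8) = 953/12 kN·m

Load 1 — triangular load w₀=14 kN/m (0→w₀ over full span):
  M_1 = 3w₀Lx/20 - w₀L²/30 - w₀x³/(6L) = 3·14·16·8/20 - 14·16²/30 - 14·8³/(6·16) = 224/3 kN·m
Load 2 — applied couple M₀=19 kN·m at a=12 m (b=L-a=4):
  M_2 = R_Ax - M_A  [x≤a] with R_A=171/128, M_A=95/16 = (171/128)·8 - (95/16) = 19/4 kN·m
Superposition: M = Σ M_i = 953/12 kN·m ≈ 79.416667 kN·m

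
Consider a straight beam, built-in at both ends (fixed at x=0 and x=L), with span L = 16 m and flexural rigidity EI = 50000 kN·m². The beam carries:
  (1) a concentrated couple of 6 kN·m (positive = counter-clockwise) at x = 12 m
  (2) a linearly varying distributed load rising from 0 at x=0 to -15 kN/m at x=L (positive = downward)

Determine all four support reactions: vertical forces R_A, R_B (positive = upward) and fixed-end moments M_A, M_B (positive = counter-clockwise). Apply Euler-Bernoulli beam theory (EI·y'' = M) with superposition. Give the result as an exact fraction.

Load 1 — applied couple M₀=6 kN·m at a=12 m (b=L-a=4):
  R_A = 6M₀ab/L³ = 6·6·12·4/16³ = 27/64 kN
  M_A = M₀b(2a-b)/L² = 6·4·(2·12-4)/16² = 15/8 kN·m
  R_B = -6M₀ab/L³ = -6·6·12·4/16³ = -27/64 kN
  M_B = M₀a(2b-a)/L² = 6·12·(2·4-12)/16² = -9/8 kN·m
Load 2 — triangular load w₀=-15 kN/m (0→w₀ over full span):
  R_A = 3w₀L/20 = 3·(-15)·16/20 = -36 kN
  M_A = w₀L²/30 = (-15)·16²/30 = -128 kN·m
  R_B = 7w₀L/20 = 7·(-15)·16/20 = -84 kN
  M_B = -w₀L²/20 = -(-15)·16²/20 = 192 kN·m
Superposition: R_A = -2277/64 kN, M_A = -1009/8 kN·m, R_B = -5403/64 kN, M_B = 1527/8 kN·m

R_A = -2277/64 kN, M_A = -1009/8 kN·m, R_B = -5403/64 kN, M_B = 1527/8 kN·m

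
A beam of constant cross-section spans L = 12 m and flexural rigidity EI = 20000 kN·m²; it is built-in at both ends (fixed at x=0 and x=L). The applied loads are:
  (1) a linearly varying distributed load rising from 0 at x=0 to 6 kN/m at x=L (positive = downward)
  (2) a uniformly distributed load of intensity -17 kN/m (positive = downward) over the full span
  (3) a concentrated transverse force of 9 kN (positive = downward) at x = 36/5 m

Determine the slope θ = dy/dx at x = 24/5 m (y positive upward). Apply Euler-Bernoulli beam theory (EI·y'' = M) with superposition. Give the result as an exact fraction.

Load 1 — triangular load w₀=6 kN/m (0→w₀ over full span):
  θ_1 = -w₀(2x(L-x)(L-2x)(x+2L)+x²(L-x)²)/(120LEI) = -6·(2·(24/5)·(12-(24/5))·(12-2·(24/5))·((24/5)+2·12)+(24/5)²·(12-(24/5))²)/(120·12·20000) = -486/390625 rad
Load 2 — uniform load w=-17 kN/m over full span:
  θ_2 = -wx(L-x)(L-2x)/(12EI) = -(-17)·(24/5)·(12-(24/5))·(12-2·(24/5))/(12·20000) = 459/78125 rad
Load 3 — point force P=9 kN at a=36/5 m (b=L-a=24/5):
  θ_3 = -Pb²x(2aL-(3a+b)x)/(2L³EI)  [x≤a] = -9·(24/5)²·(24/5)·(2·(36/5)·12-(3·(36/5)+(24/5))·(24/5))/(2·12³·20000) = -1296/1953125 rad
Superposition: θ = Σ θ_i = 7749/1953125 rad ≈ 0.003967 rad

θ(24/5) = 7749/1953125 rad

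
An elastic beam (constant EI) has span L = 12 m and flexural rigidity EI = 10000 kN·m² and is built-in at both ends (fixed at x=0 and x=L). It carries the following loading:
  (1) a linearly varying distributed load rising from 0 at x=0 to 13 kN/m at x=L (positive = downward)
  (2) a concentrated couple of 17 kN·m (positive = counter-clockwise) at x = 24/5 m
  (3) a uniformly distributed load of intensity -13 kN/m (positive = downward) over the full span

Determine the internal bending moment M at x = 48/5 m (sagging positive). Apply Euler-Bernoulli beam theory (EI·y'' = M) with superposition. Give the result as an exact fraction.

M(48/5) = 232/25 kN·m

Load 1 — triangular load w₀=13 kN/m (0→w₀ over full span):
  M_1 = 3w₀Lx/20 - w₀L²/30 - w₀x³/(6L) = 3·13·12·(48/5)/20 - 13·12²/30 - 13·(48/5)³/(6·12) = 312/125 kN·m
Load 2 — applied couple M₀=17 kN·m at a=24/5 m (b=L-a=36/5):
  M_2 = R_Ax - M_A - M₀  [x>a] with R_A=51/25, M_A=51/25 = (51/25)·(48/5) - (51/25) - 17 = 68/125 kN·m
Load 3 — uniform load w=-13 kN/m over full span:
  M_3 = wLx/2 - wL²/12 - wx²/2 = (-13)·12·(48/5)/2 - (-13)·12²/12 - (-13)·(48/5)²/2 = 156/25 kN·m
Superposition: M = Σ M_i = 232/25 kN·m ≈ 9.280000 kN·m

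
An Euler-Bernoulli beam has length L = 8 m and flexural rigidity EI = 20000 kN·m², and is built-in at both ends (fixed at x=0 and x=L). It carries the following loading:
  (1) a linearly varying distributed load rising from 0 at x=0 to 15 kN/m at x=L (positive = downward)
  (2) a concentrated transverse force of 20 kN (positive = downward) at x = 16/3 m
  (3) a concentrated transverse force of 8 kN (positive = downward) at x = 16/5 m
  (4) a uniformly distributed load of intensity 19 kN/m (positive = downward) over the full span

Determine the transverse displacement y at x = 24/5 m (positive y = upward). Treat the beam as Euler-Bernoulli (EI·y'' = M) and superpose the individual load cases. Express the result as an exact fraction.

y(24/5) = -469472/29296875 m

Load 1 — triangular load w₀=15 kN/m (0→w₀ over full span):
  y_1 = -w₀x²(L-x)²(x+2L)/(120LEI) = -15·(24/5)²·(8-(24/5))²·((24/5)+2·8)/(120·8·20000) = -7488/1953125 m
Load 2 — point force P=20 kN at a=16/3 m (b=L-a=8/3):
  y_2 = -Pb²x²(3aL-(3a+b)x)/(6L³EI)  [x≤a] = -20·(8/3)²·(24/5)²·(3·(16/3)·8-(3·(16/3)+(8/3))·(24/5))/(6·8³·20000) = -32/15625 m
Load 3 — point force P=8 kN at a=16/5 m (b=L-a=24/5):
  y_3 = -Pa²(L-x)²(3bL-(3b+a)(L-x))/(6L³EI)  [x>a] = -8·(16/5)²·(8-(24/5))²·(3·(24/5)·8-(3·(24/5)+(16/5))·(8-(24/5)))/(6·8³·20000) = -23552/29296875 m
Load 4 — uniform load w=19 kN/m over full span:
  y_4 = -wx²(L-x)²/(24EI) = -19·(24/5)²·(8-(24/5))²/(24·20000) = -3648/390625 m
Superposition: y = Σ y_i = -469472/29296875 m ≈ -0.016025 m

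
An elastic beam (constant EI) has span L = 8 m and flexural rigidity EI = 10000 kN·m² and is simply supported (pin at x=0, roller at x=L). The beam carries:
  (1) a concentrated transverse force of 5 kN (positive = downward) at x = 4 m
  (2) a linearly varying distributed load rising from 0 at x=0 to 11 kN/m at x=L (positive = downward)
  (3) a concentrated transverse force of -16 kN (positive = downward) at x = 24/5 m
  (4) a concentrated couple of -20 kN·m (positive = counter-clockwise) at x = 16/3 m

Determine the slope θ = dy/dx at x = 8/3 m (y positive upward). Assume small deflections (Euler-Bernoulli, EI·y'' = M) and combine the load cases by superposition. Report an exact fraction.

Load 1 — point force P=5 kN at a=4 m (b=L-a=4):
  θ_1 = -Pb(L²-b²-3x²)/(6LEI)  [x≤a] = -5·4·(8²-4²-3·(8/3)²)/(6·8·10000) = -1/900 rad
Load 2 — triangular load w₀=11 kN/m (0→w₀ over full span):
  θ_2 = -w₀(7L⁴-30L²x²+15x⁴)/(360LEI) = -11·(7·8⁴-30·8²·(8/3)²+15·(8/3)⁴)/(360·8·10000) = -4576/759375 rad
Load 3 — point force P=-16 kN at a=24/5 m (b=L-a=16/5):
  θ_3 = -Pb(L²-b²-3x²)/(6LEI)  [x≤a] = -(-16)·(16/5)·(8²-(16/5)²-3·(8/3)²)/(6·8·10000) = 2432/703125 rad
Load 4 — applied couple M₀=-20 kN·m at a=16/3 m (b=L-a=8/3):
  θ_4 = (M₀x²/(2L)+C₁)/EI  [x≤a] with C₁=M₀(3b²-L²)/(6L)=160/9 = ((-20)·(8/3)²/(2·8)+(160/9))/10000 = 1/1125 rad
Superposition: θ = Σ θ_i = -211819/75937500 rad ≈ -0.002789 rad

θ(8/3) = -211819/75937500 rad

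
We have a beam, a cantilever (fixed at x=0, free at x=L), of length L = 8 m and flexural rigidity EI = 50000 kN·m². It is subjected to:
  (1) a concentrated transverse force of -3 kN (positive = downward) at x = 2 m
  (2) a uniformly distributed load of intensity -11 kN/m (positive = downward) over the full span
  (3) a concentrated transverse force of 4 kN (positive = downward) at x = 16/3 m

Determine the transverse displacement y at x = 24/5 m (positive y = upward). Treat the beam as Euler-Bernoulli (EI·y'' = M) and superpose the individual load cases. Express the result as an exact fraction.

y(24/5) = 395171/7812500 m

Load 1 — point force P=-3 kN at a=2 m (b=L-a=6):
  y_1 = -Pa²(3x-a)/(6EI)  [x>a] = -(-3)·2²·(3·(24/5)-2)/(6·50000) = 31/62500 m
Load 2 — uniform load w=-11 kN/m over full span:
  y_2 = -wx²(x²-4Lx+6L²)/(24EI) = -(-11)·(24/5)²·((24/5)²-4·8·(24/5)+6·8²)/(24·50000) = 104544/1953125 m
Load 3 — point force P=4 kN at a=16/3 m (b=L-a=8/3):
  y_3 = -Px²(3a-x)/(6EI)  [x≤a] = -4·(24/5)²·(3·(16/3)-(24/5))/(6·50000) = -1344/390625 m
Superposition: y = Σ y_i = 395171/7812500 m ≈ 0.050582 m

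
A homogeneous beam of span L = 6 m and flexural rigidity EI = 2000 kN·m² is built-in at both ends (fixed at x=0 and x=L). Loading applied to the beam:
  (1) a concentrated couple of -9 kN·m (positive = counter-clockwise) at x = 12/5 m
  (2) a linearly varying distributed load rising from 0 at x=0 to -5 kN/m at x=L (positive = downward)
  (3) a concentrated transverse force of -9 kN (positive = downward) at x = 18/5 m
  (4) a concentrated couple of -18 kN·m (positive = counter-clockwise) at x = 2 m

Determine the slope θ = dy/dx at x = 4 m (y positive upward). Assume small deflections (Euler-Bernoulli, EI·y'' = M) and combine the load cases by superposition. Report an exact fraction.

θ(4) = -877/1125000 rad

Load 1 — applied couple M₀=-9 kN·m at a=12/5 m (b=L-a=18/5):
  θ_1 = (R_Ax²/2 - M_Ax - M₀(x-a))/EI  [x>a] with R_A=-54/25, M_A=-27/25 = ((-54/25)·4²/2 - (-27/25)·4 - (-9)·(4-(12/5)))/2000 = 9/12500 rad
Load 2 — triangular load w₀=-5 kN/m (0→w₀ over full span):
  θ_2 = -w₀(2x(L-x)(L-2x)(x+2L)+x²(L-x)²)/(120LEI) = -(-5)·(2·4·(6-4)·(6-2·4)·(4+2·6)+4²·(6-4)²)/(120·6·2000) = -7/4500 rad
Load 3 — point force P=-9 kN at a=18/5 m (b=L-a=12/5):
  θ_3 = Pa²(L-x)(2bL-(3b+a)(L-x))/(2L³EI)  [x>a] = (-9)·(18/5)²·(6-4)·(2·(12/5)·6-(3·(12/5)+(18/5))·(6-4))/(2·6³·2000) = -243/125000 rad
Load 4 — applied couple M₀=-18 kN·m at a=2 m (b=L-a=4):
  θ_4 = (R_Ax²/2 - M_Ax - M₀(x-a))/EI  [x>a] with R_A=-4, M_A=0 = ((-4)·4²/2 - 0·4 - (-18)·(4-2))/2000 = 1/500 rad
Superposition: θ = Σ θ_i = -877/1125000 rad ≈ -0.000780 rad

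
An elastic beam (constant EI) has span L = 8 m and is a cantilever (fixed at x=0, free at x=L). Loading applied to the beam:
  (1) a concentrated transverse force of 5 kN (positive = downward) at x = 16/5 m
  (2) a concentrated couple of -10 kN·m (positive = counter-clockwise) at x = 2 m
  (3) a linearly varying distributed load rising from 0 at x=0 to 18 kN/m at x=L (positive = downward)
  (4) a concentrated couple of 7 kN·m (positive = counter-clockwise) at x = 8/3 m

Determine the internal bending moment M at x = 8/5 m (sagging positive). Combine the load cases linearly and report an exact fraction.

M(8/5) = -35167/125 kN·m

Load 1 — point force P=5 kN at a=16/5 m (b=L-a=24/5):
  M_1 = -P(a-x)  [x≤a] = -5·((16/5)-(8/5)) = -8 kN·m
Load 2 — applied couple M₀=-10 kN·m at a=2 m (b=L-a=6):
  M_2 = M₀  [x≤a] = (-10) = -10 kN·m
Load 3 — triangular load w₀=18 kN/m (0→w₀ over full span):
  M_3 = w₀Lx/2 - w₀L²/3 - w₀x³/(6L) = 18·8·(8/5)/2 - 18·8²/3 - 18·(8/5)³/(6·8) = -33792/125 kN·m
Load 4 — applied couple M₀=7 kN·m at a=8/3 m (b=L-a=16/3):
  M_4 = M₀  [x≤a] = 7 = 7 kN·m
Superposition: M = Σ M_i = -35167/125 kN·m ≈ -281.336000 kN·m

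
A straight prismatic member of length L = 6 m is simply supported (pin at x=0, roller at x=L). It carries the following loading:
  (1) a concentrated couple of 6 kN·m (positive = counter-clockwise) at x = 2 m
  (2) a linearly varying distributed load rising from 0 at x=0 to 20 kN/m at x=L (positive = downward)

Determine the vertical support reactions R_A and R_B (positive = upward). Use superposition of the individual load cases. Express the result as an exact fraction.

Load 1 — applied couple M₀=6 kN·m at a=2 m (b=L-a=4):
  R_A = M₀/L = 6/6 = 1 kN
  R_B = -M₀/L = -6/6 = -1 kN
Load 2 — triangular load w₀=20 kN/m (0→w₀ over full span):
  R_A = w₀L/6 = 20·6/6 = 20 kN
  R_B = w₀L/3 = 20·6/3 = 40 kN
Superposition: R_A = 21 kN, R_B = 39 kN

R_A = 21 kN, R_B = 39 kN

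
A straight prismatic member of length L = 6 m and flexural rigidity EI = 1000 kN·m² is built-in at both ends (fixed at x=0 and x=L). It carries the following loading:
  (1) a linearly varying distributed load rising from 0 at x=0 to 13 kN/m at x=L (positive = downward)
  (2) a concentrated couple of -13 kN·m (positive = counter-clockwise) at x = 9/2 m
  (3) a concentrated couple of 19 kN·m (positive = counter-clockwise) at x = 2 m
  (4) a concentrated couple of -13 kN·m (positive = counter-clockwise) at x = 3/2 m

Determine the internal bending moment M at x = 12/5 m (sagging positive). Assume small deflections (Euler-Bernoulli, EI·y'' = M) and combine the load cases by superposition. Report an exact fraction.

Load 1 — triangular load w₀=13 kN/m (0→w₀ over full span):
  M_1 = 3w₀Lx/20 - w₀L²/30 - w₀x³/(6L) = 3·13·6·(12/5)/20 - 13·6²/30 - 13·(12/5)³/(6·6) = 936/125 kN·m
Load 2 — applied couple M₀=-13 kN·m at a=9/2 m (b=L-a=3/2):
  M_2 = R_Ax - M_A  [x≤a] with R_A=-39/16, M_A=-65/16 = (-39/16)·(12/5) - (-65/16) = -143/80 kN·m
Load 3 — applied couple M₀=19 kN·m at a=2 m (b=L-a=4):
  M_3 = R_Ax - M_A - M₀  [x>a] with R_A=38/9, M_A=0 = (38/9)·(12/5) - 0 - 19 = -133/15 kN·m
Load 4 — applied couple M₀=-13 kN·m at a=3/2 m (b=L-a=9/2):
  M_4 = R_Ax - M_A - M₀  [x>a] with R_A=-39/16, M_A=39/16 = (-39/16)·(12/5) - (39/16) - (-13) = 377/80 kN·m
Superposition: M = Σ M_i = 4639/3000 kN·m ≈ 1.546333 kN·m

M(12/5) = 4639/3000 kN·m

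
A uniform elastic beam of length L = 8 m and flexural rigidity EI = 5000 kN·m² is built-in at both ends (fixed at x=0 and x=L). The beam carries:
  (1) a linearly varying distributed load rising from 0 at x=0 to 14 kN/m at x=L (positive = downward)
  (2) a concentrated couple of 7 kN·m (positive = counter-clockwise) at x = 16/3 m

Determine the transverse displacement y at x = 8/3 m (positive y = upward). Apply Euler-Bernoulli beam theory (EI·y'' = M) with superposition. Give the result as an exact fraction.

Load 1 — triangular load w₀=14 kN/m (0→w₀ over full span):
  y_1 = -w₀x²(L-x)²(x+2L)/(120LEI) = -14·(8/3)²·(8-(8/3))²·((8/3)+2·8)/(120·8·5000) = -25088/2278125 m
Load 2 — applied couple M₀=7 kN·m at a=16/3 m (b=L-a=8/3):
  y_2 = (R_Ax³/6 - M_Ax²/2)/EI  [x≤a] with R_A=7/6, M_A=7/3 = ((7/6)·(8/3)³/6 - (7/3)·(8/3)²/2)/5000 = -28/30375 m
Superposition: y = Σ y_i = -27188/2278125 m ≈ -0.011934 m

y(8/3) = -27188/2278125 m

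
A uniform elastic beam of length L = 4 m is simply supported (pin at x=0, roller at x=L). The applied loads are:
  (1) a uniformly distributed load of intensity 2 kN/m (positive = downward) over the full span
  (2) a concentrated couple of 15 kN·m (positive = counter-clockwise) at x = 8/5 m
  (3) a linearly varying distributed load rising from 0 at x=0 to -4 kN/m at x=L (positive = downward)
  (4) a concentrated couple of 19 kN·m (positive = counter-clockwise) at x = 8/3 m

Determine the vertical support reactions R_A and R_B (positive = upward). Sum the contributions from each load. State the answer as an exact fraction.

R_A = 59/6 kN, R_B = -59/6 kN

Load 1 — uniform load w=2 kN/m over full span:
  R_A = wL/2 = 2·4/2 = 4 kN
  R_B = wL/2 = 2·4/2 = 4 kN
Load 2 — applied couple M₀=15 kN·m at a=8/5 m (b=L-a=12/5):
  R_A = M₀/L = 15/4 kN
  R_B = -M₀/L = -15/4 kN
Load 3 — triangular load w₀=-4 kN/m (0→w₀ over full span):
  R_A = w₀L/6 = (-4)·4/6 = -8/3 kN
  R_B = w₀L/3 = (-4)·4/3 = -16/3 kN
Load 4 — applied couple M₀=19 kN·m at a=8/3 m (b=L-a=4/3):
  R_A = M₀/L = 19/4 kN
  R_B = -M₀/L = -19/4 kN
Superposition: R_A = 59/6 kN, R_B = -59/6 kN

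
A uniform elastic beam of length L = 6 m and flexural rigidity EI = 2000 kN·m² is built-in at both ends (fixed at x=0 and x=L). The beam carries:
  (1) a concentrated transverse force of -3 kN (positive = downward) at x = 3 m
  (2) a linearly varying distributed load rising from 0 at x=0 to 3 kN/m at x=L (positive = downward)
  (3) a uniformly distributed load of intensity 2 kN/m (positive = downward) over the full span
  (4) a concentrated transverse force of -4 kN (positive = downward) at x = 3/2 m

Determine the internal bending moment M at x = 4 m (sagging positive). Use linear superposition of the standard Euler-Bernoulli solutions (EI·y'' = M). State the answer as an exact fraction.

M(4) = 359/120 kN·m

Load 1 — point force P=-3 kN at a=3 m (b=L-a=3):
  M_1 = Pa²(a+3b)(L-x)/L³ - Pa²b/L²  [x>a] = (-3)·3²·(3+3·3)·(6-4)/6³ - (-3)·3²·3/6² = -3/4 kN·m
Load 2 — triangular load w₀=3 kN/m (0→w₀ over full span):
  M_2 = 3w₀Lx/20 - w₀L²/30 - w₀x³/(6L) = 3·3·6·4/20 - 3·6²/30 - 3·4³/(6·6) = 28/15 kN·m
Load 3 — uniform load w=2 kN/m over full span:
  M_3 = wLx/2 - wL²/12 - wx²/2 = 2·6·4/2 - 2·6²/12 - 2·4²/2 = 2 kN·m
Load 4 — point force P=-4 kN at a=3/2 m (b=L-a=9/2):
  M_4 = Pa²(a+3b)(L-x)/L³ - Pa²b/L²  [x>a] = (-4)·(3/2)²·((3/2)+3·(9/2))·(6-4)/6³ - (-4)·(3/2)²·(9/2)/6² = -1/8 kN·m
Superposition: M = Σ M_i = 359/120 kN·m ≈ 2.991667 kN·m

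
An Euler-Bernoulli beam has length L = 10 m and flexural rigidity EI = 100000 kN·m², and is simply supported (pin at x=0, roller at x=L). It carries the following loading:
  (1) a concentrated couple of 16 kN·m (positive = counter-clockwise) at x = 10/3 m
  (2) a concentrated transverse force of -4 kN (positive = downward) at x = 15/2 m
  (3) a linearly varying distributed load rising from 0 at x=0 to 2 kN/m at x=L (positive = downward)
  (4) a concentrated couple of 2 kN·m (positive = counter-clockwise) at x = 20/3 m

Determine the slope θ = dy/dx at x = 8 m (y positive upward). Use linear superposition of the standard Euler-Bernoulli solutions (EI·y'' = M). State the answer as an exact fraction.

θ(8) = 1693/36000000 rad

Load 1 — applied couple M₀=16 kN·m at a=10/3 m (b=L-a=20/3):
  θ_1 = (M₀x²/(2L)-M₀(x-a)+C₁)/EI  [x>a] with C₁=M₀(3b²-L²)/(6L)=80/9 = (16·8²/(2·10)-16·(8-(10/3))+(80/9))/100000 = -41/281250 rad
Load 2 — point force P=-4 kN at a=15/2 m (b=L-a=5/2):
  θ_2 = -Pa(2L²-6Lx+3x²+a²)/(6LEI)  [x>a] = -(-4)·(15/2)·(2·10²-6·10·8+3·8²+(15/2)²)/(6·10·100000) = -127/800000 rad
Load 3 — triangular load w₀=2 kN/m (0→w₀ over full span):
  θ_3 = -w₀(7L⁴-30L²x²+15x⁴)/(360LEI) = -2·(7·10⁴-30·10²·8²+15·8⁴)/(360·10·100000) = 757/2250000 rad
Load 4 — applied couple M₀=2 kN·m at a=20/3 m (b=L-a=10/3):
  θ_4 = (M₀x²/(2L)-M₀(x-a)+C₁)/EI  [x>a] with C₁=M₀(3b²-L²)/(6L)=-20/9 = (2·8²/(2·10)-2·(8-(20/3))+(-20/9))/100000 = 17/1125000 rad
Superposition: θ = Σ θ_i = 1693/36000000 rad ≈ 0.000047 rad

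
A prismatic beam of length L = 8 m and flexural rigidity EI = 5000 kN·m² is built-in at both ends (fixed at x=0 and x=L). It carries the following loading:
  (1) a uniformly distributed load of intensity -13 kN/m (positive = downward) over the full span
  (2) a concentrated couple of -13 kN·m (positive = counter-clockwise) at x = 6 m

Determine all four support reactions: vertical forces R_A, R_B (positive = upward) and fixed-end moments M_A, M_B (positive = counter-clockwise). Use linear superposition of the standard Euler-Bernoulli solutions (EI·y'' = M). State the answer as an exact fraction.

R_A = -3445/64 kN, M_A = -3523/48 kN·m, R_B = -3211/64 kN, M_B = 3445/48 kN·m

Load 1 — uniform load w=-13 kN/m over full span:
  R_A = wL/2 = (-13)·8/2 = -52 kN
  M_A = wL²/12 = (-13)·8²/12 = -208/3 kN·m
  R_B = wL/2 = (-13)·8/2 = -52 kN
  M_B = -wL²/12 = -(-13)·8²/12 = 208/3 kN·m
Load 2 — applied couple M₀=-13 kN·m at a=6 m (b=L-a=2):
  R_A = 6M₀ab/L³ = 6·(-13)·6·2/8³ = -117/64 kN
  M_A = M₀b(2a-b)/L² = (-13)·2·(2·6-2)/8² = -65/16 kN·m
  R_B = -6M₀ab/L³ = -6·(-13)·6·2/8³ = 117/64 kN
  M_B = M₀a(2b-a)/L² = (-13)·6·(2·2-6)/8² = 39/16 kN·m
Superposition: R_A = -3445/64 kN, M_A = -3523/48 kN·m, R_B = -3211/64 kN, M_B = 3445/48 kN·m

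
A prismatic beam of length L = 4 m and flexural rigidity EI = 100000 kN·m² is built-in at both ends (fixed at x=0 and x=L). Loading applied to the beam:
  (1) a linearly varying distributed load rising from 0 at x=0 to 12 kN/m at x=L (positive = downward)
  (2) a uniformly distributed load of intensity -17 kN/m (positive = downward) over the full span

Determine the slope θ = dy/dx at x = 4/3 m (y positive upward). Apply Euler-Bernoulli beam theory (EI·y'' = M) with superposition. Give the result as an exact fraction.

Load 1 — triangular load w₀=12 kN/m (0→w₀ over full span):
  θ_1 = -w₀(2x(L-x)(L-2x)(x+2L)+x²(L-x)²)/(120LEI) = -12·(2·(4/3)·(4-(4/3))·(4-2·(4/3))·((4/3)+2·4)+(4/3)²·(4-(4/3))²)/(120·4·100000) = -32/1265625 rad
Load 2 — uniform load w=-17 kN/m over full span:
  θ_2 = -wx(L-x)(L-2x)/(12EI) = -(-17)·(4/3)·(4-(4/3))·(4-2·(4/3))/(12·100000) = 17/253125 rad
Superposition: θ = Σ θ_i = 53/1265625 rad ≈ 0.000042 rad

θ(4/3) = 53/1265625 rad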